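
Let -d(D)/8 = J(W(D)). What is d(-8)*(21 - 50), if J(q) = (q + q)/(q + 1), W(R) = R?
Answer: 3712/7 ≈ 530.29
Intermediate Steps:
J(q) = 2*q/(1 + q) (J(q) = (2*q)/(1 + q) = 2*q/(1 + q))
d(D) = -16*D/(1 + D)
d(-8)*(21 - 50) = (-16*(-8)/(1 - 8))*(21 - 50) = -16*(-8)/(-7)*(-29) = -16*(-8)*(-1/7)*(-29) = -128/7*(-29) = 3712/7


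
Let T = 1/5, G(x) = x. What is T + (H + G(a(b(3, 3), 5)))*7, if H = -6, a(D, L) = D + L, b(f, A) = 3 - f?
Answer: -34/5 ≈ -6.8000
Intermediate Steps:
T = 1/5 ≈ 0.20000
T + (H + G(a(b(3, 3), 5)))*7 = 1/5 + (-6 + ((3 - 1*3) + 5))*7 = 1/5 + (-6 + ((3 - 3) + 5))*7 = 1/5 + (-6 + (0 + 5))*7 = 1/5 + (-6 + 5)*7 = 1/5 - 1*7 = 1/5 - 7 = -34/5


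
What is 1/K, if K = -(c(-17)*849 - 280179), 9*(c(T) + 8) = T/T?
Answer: 3/860630 ≈ 3.4858e-6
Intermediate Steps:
c(T) = -71/9 (c(T) = -8 + (T/T)/9 = -8 + (⅑)*1 = -8 + ⅑ = -71/9)
K = 860630/3 (K = -(-71/9*849 - 280179) = -(-20093/3 - 280179) = -1*(-860630/3) = 860630/3 ≈ 2.8688e+5)
1/K = 1/(860630/3) = 3/860630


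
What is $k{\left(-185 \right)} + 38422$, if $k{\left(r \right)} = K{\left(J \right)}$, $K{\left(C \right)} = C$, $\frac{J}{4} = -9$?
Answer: $38386$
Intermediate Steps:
$J = -36$ ($J = 4 \left(-9\right) = -36$)
$k{\left(r \right)} = -36$
$k{\left(-185 \right)} + 38422 = -36 + 38422 = 38386$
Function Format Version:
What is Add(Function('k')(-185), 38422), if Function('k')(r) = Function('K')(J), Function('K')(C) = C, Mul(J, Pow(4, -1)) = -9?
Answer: 38386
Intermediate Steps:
J = -36 (J = Mul(4, -9) = -36)
Function('k')(r) = -36
Add(Function('k')(-185), 38422) = Add(-36, 38422) = 38386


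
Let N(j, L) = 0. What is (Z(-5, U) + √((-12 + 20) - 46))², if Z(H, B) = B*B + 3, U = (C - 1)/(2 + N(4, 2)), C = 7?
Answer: (12 + I*√38)² ≈ 106.0 + 147.95*I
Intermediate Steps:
U = 3 (U = (7 - 1)/(2 + 0) = 6/2 = 6*(½) = 3)
Z(H, B) = 3 + B² (Z(H, B) = B² + 3 = 3 + B²)
(Z(-5, U) + √((-12 + 20) - 46))² = ((3 + 3²) + √((-12 + 20) - 46))² = ((3 + 9) + √(8 - 46))² = (12 + √(-38))² = (12 + I*√38)²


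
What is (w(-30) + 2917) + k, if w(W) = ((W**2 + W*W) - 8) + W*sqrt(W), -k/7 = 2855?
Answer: -15276 - 30*I*sqrt(30) ≈ -15276.0 - 164.32*I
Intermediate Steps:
k = -19985 (k = -7*2855 = -19985)
w(W) = -8 + W**(3/2) + 2*W**2 (w(W) = ((W**2 + W**2) - 8) + W**(3/2) = (2*W**2 - 8) + W**(3/2) = (-8 + 2*W**2) + W**(3/2) = -8 + W**(3/2) + 2*W**2)
(w(-30) + 2917) + k = ((-8 + (-30)**(3/2) + 2*(-30)**2) + 2917) - 19985 = ((-8 - 30*I*sqrt(30) + 2*900) + 2917) - 19985 = ((-8 - 30*I*sqrt(30) + 1800) + 2917) - 19985 = ((1792 - 30*I*sqrt(30)) + 2917) - 19985 = (4709 - 30*I*sqrt(30)) - 19985 = -15276 - 30*I*sqrt(30)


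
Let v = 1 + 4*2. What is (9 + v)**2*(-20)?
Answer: -6480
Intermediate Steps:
v = 9 (v = 1 + 8 = 9)
(9 + v)**2*(-20) = (9 + 9)**2*(-20) = 18**2*(-20) = 324*(-20) = -6480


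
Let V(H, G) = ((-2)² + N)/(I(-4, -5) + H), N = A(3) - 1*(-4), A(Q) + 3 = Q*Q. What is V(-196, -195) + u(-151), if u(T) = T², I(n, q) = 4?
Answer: 2188889/96 ≈ 22801.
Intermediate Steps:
A(Q) = -3 + Q² (A(Q) = -3 + Q*Q = -3 + Q²)
N = 10 (N = (-3 + 3²) - 1*(-4) = (-3 + 9) + 4 = 6 + 4 = 10)
V(H, G) = 14/(4 + H) (V(H, G) = ((-2)² + 10)/(4 + H) = (4 + 10)/(4 + H) = 14/(4 + H))
V(-196, -195) + u(-151) = 14/(4 - 196) + (-151)² = 14/(-192) + 22801 = 14*(-1/192) + 22801 = -7/96 + 22801 = 2188889/96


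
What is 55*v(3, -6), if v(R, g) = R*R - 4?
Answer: 275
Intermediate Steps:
v(R, g) = -4 + R**2 (v(R, g) = R**2 - 4 = -4 + R**2)
55*v(3, -6) = 55*(-4 + 3**2) = 55*(-4 + 9) = 55*5 = 275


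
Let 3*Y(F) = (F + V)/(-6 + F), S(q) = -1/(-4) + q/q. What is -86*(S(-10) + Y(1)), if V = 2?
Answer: -903/10 ≈ -90.300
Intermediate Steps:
S(q) = 5/4 (S(q) = -1*(-¼) + 1 = ¼ + 1 = 5/4)
Y(F) = (2 + F)/(3*(-6 + F)) (Y(F) = ((F + 2)/(-6 + F))/3 = ((2 + F)/(-6 + F))/3 = (2 + F)/(3*(-6 + F)))
-86*(S(-10) + Y(1)) = -86*(5/4 + (2 + 1)/(3*(-6 + 1))) = -86*(5/4 + (⅓)*3/(-5)) = -86*(5/4 + (⅓)*(-⅕)*3) = -86*(5/4 - ⅕) = -86*21/20 = -903/10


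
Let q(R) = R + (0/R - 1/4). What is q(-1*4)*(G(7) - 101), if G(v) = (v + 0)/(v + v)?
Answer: 3417/8 ≈ 427.13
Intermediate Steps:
G(v) = 1/2 (G(v) = v/((2*v)) = v*(1/(2*v)) = 1/2)
q(R) = -1/4 + R (q(R) = R + (0 - 1*1/4) = R + (0 - 1/4) = R - 1/4 = -1/4 + R)
q(-1*4)*(G(7) - 101) = (-1/4 - 1*4)*(1/2 - 101) = (-1/4 - 4)*(-201/2) = -17/4*(-201/2) = 3417/8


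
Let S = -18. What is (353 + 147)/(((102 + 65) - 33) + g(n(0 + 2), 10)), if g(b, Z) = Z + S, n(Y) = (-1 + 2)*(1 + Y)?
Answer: 250/63 ≈ 3.9683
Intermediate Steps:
n(Y) = 1 + Y (n(Y) = 1*(1 + Y) = 1 + Y)
g(b, Z) = -18 + Z (g(b, Z) = Z - 18 = -18 + Z)
(353 + 147)/(((102 + 65) - 33) + g(n(0 + 2), 10)) = (353 + 147)/(((102 + 65) - 33) + (-18 + 10)) = 500/((167 - 33) - 8) = 500/(134 - 8) = 500/126 = 500*(1/126) = 250/63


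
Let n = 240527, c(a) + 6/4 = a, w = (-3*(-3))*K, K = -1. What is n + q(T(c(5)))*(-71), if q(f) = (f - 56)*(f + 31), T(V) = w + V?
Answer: 1407491/4 ≈ 3.5187e+5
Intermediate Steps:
w = -9 (w = -3*(-3)*(-1) = 9*(-1) = -9)
c(a) = -3/2 + a
T(V) = -9 + V
q(f) = (-56 + f)*(31 + f)
n + q(T(c(5)))*(-71) = 240527 + (-1736 + (-9 + (-3/2 + 5))² - 25*(-9 + (-3/2 + 5)))*(-71) = 240527 + (-1736 + (-9 + 7/2)² - 25*(-9 + 7/2))*(-71) = 240527 + (-1736 + (-11/2)² - 25*(-11/2))*(-71) = 240527 + (-1736 + 121/4 + 275/2)*(-71) = 240527 - 6273/4*(-71) = 240527 + 445383/4 = 1407491/4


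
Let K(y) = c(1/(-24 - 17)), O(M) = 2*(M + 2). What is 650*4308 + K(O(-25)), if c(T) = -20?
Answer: 2800180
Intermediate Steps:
O(M) = 4 + 2*M (O(M) = 2*(2 + M) = 4 + 2*M)
K(y) = -20
650*4308 + K(O(-25)) = 650*4308 - 20 = 2800200 - 20 = 2800180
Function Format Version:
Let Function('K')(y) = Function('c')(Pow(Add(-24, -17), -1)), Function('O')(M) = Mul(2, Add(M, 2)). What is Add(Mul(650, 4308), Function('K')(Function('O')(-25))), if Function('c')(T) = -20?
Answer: 2800180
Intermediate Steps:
Function('O')(M) = Add(4, Mul(2, M)) (Function('O')(M) = Mul(2, Add(2, M)) = Add(4, Mul(2, M)))
Function('K')(y) = -20
Add(Mul(650, 4308), Function('K')(Function('O')(-25))) = Add(Mul(650, 4308), -20) = Add(2800200, -20) = 2800180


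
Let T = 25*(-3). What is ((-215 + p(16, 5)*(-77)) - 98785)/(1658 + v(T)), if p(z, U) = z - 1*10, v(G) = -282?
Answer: -49731/688 ≈ -72.283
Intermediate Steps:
T = -75
p(z, U) = -10 + z (p(z, U) = z - 10 = -10 + z)
((-215 + p(16, 5)*(-77)) - 98785)/(1658 + v(T)) = ((-215 + (-10 + 16)*(-77)) - 98785)/(1658 - 282) = ((-215 + 6*(-77)) - 98785)/1376 = ((-215 - 462) - 98785)*(1/1376) = (-677 - 98785)*(1/1376) = -99462*1/1376 = -49731/688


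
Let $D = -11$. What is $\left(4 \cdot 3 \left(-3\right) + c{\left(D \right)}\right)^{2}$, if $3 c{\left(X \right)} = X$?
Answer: $\frac{14161}{9} \approx 1573.4$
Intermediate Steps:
$c{\left(X \right)} = \frac{X}{3}$
$\left(4 \cdot 3 \left(-3\right) + c{\left(D \right)}\right)^{2} = \left(4 \cdot 3 \left(-3\right) + \frac{1}{3} \left(-11\right)\right)^{2} = \left(12 \left(-3\right) - \frac{11}{3}\right)^{2} = \left(-36 - \frac{11}{3}\right)^{2} = \left(- \frac{119}{3}\right)^{2} = \frac{14161}{9}$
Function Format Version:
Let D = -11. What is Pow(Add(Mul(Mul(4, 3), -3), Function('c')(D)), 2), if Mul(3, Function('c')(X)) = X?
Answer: Rational(14161, 9) ≈ 1573.4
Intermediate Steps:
Function('c')(X) = Mul(Rational(1, 3), X)
Pow(Add(Mul(Mul(4, 3), -3), Function('c')(D)), 2) = Pow(Add(Mul(Mul(4, 3), -3), Mul(Rational(1, 3), -11)), 2) = Pow(Add(Mul(12, -3), Rational(-11, 3)), 2) = Pow(Add(-36, Rational(-11, 3)), 2) = Pow(Rational(-119, 3), 2) = Rational(14161, 9)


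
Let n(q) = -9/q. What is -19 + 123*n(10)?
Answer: -1297/10 ≈ -129.70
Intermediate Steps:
-19 + 123*n(10) = -19 + 123*(-9/10) = -19 - 1107/10 = -1297/10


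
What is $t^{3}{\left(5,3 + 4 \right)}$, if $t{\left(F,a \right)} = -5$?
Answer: $-125$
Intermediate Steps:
$t^{3}{\left(5,3 + 4 \right)} = \left(-5\right)^{3} = -125$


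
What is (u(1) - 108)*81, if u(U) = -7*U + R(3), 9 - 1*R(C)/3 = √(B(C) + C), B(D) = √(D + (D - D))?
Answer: -7128 - 243*√(3 + √3) ≈ -7656.6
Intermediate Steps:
B(D) = √D (B(D) = √(D + 0) = √D)
R(C) = 27 - 3*√(C + √C) (R(C) = 27 - 3*√(√C + C) = 27 - 3*√(C + √C))
u(U) = 27 - 7*U - 3*√(3 + √3) (u(U) = -7*U + (27 - 3*√(3 + √3)) = 27 - 7*U - 3*√(3 + √3))
(u(1) - 108)*81 = ((27 - 7*1 - 3*√(3 + √3)) - 108)*81 = ((27 - 7 - 3*√(3 + √3)) - 108)*81 = ((20 - 3*√(3 + √3)) - 108)*81 = (-88 - 3*√(3 + √3))*81 = -7128 - 243*√(3 + √3)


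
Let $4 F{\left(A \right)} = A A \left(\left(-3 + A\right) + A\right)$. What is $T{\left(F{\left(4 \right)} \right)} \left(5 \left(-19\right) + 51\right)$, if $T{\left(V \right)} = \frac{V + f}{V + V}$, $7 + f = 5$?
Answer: $- \frac{99}{5} \approx -19.8$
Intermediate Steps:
$f = -2$ ($f = -7 + 5 = -2$)
$F{\left(A \right)} = \frac{A^{2} \left(-3 + 2 A\right)}{4}$ ($F{\left(A \right)} = \frac{A A \left(\left(-3 + A\right) + A\right)}{4} = \frac{A^{2} \left(-3 + 2 A\right)}{4}$)
$T{\left(V \right)} = \frac{-2 + V}{2 V}$ ($T{\left(V \right)} = \frac{V - 2}{V + V} = \frac{-2 + V}{2 V}$)
$T{\left(F{\left(4 \right)} \right)} \left(5 \left(-19\right) + 51\right) = \frac{-2 + \frac{4^{2} \left(-3 + 2 \cdot 4\right)}{4}}{2 \frac{4^{2} \left(-3 + 2 \cdot 4\right)}{4}} \left(5 \left(-19\right) + 51\right) = \frac{-2 + \frac{1}{4} \cdot 16 \left(-3 + 8\right)}{2 \cdot \frac{1}{4} \cdot 16 \left(-3 + 8\right)} \left(-95 + 51\right) = \frac{-2 + \frac{1}{4} \cdot 16 \cdot 5}{2 \cdot \frac{1}{4} \cdot 16 \cdot 5} \left(-44\right) = \frac{-2 + 20}{2 \cdot 20} \left(-44\right) = \frac{1}{2} \cdot \frac{1}{20} \cdot 18 \left(-44\right) = \frac{9}{20} \left(-44\right) = - \frac{99}{5}$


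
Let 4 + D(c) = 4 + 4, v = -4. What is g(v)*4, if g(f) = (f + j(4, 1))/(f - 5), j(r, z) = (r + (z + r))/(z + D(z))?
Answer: 44/45 ≈ 0.97778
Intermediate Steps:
D(c) = 4 (D(c) = -4 + (4 + 4) = -4 + 8 = 4)
j(r, z) = (z + 2*r)/(4 + z) (j(r, z) = (r + (z + r))/(z + 4) = (r + (r + z))/(4 + z) = (z + 2*r)/(4 + z))
g(f) = (9/5 + f)/(-5 + f) (g(f) = (f + (1 + 2*4)/(4 + 1))/(f - 5) = (f + (1 + 8)/5)/(-5 + f) = (f + (1/5)*9)/(-5 + f) = (f + 9/5)/(-5 + f) = (9/5 + f)/(-5 + f))
g(v)*4 = ((9/5 - 4)/(-5 - 4))*4 = (-11/5/(-9))*4 = -1/9*(-11/5)*4 = (11/45)*4 = 44/45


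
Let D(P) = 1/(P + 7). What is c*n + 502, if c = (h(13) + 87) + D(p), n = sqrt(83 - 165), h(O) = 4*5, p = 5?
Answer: 502 + 1285*I*sqrt(82)/12 ≈ 502.0 + 969.68*I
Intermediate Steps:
D(P) = 1/(7 + P)
h(O) = 20
n = I*sqrt(82) (n = sqrt(-82) = I*sqrt(82) ≈ 9.0554*I)
c = 1285/12 (c = (20 + 87) + 1/(7 + 5) = 107 + 1/12 = 1285/12 ≈ 107.08)
c*n + 502 = 1285*(I*sqrt(82))/12 + 502 = 1285*I*sqrt(82)/12 + 502 = 502 + 1285*I*sqrt(82)/12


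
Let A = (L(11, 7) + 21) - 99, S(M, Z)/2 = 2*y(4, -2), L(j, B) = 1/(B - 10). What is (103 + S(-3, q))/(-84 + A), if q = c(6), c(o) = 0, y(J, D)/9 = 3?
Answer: -633/487 ≈ -1.2998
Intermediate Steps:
y(J, D) = 27 (y(J, D) = 9*3 = 27)
q = 0
L(j, B) = 1/(-10 + B)
S(M, Z) = 108 (S(M, Z) = 2*(2*27) = 2*54 = 108)
A = -235/3 (A = (1/(-10 + 7) + 21) - 99 = (1/(-3) + 21) - 99 = (-⅓ + 21) - 99 = 62/3 - 99 = -235/3 ≈ -78.333)
(103 + S(-3, q))/(-84 + A) = (103 + 108)/(-84 - 235/3) = 211/(-487/3) = 211*(-3/487) = -633/487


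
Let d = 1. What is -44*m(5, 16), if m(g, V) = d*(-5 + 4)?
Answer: 44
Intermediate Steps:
m(g, V) = -1 (m(g, V) = 1*(-5 + 4) = 1*(-1) = -1)
-44*m(5, 16) = -44*(-1) = 44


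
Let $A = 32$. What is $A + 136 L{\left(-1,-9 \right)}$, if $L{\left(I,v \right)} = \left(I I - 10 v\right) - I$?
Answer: $12544$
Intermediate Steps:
$L{\left(I,v \right)} = I^{2} - I - 10 v$ ($L{\left(I,v \right)} = \left(I^{2} - 10 v\right) - I = I^{2} - I - 10 v$)
$A + 136 L{\left(-1,-9 \right)} = 32 + 136 \left(\left(-1\right)^{2} - -1 - -90\right) = 32 + 136 \left(1 + 1 + 90\right) = 32 + 136 \cdot 92 = 32 + 12512 = 12544$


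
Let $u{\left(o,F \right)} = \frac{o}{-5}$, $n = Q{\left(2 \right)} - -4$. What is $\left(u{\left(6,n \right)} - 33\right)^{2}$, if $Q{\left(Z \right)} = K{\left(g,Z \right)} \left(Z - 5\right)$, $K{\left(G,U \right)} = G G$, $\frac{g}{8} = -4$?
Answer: $\frac{29241}{25} \approx 1169.6$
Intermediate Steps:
$g = -32$ ($g = 8 \left(-4\right) = -32$)
$K{\left(G,U \right)} = G^{2}$
$Q{\left(Z \right)} = -5120 + 1024 Z$ ($Q{\left(Z \right)} = \left(-32\right)^{2} \left(Z - 5\right) = 1024 \left(-5 + Z\right) = -5120 + 1024 Z$)
$n = -3068$ ($n = \left(-5120 + 1024 \cdot 2\right) - -4 = \left(-5120 + 2048\right) + 4 = -3072 + 4 = -3068$)
$u{\left(o,F \right)} = - \frac{o}{5}$ ($u{\left(o,F \right)} = o \left(- \frac{1}{5}\right) = - \frac{o}{5}$)
$\left(u{\left(6,n \right)} - 33\right)^{2} = \left(\left(- \frac{1}{5}\right) 6 - 33\right)^{2} = \left(- \frac{6}{5} - 33\right)^{2} = \left(- \frac{171}{5}\right)^{2} = \frac{29241}{25}$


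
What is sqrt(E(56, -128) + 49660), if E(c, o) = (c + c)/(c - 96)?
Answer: sqrt(1241430)/5 ≈ 222.84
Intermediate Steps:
E(c, o) = 2*c/(-96 + c) (E(c, o) = (2*c)/(-96 + c) = 2*c/(-96 + c))
sqrt(E(56, -128) + 49660) = sqrt(2*56/(-96 + 56) + 49660) = sqrt(2*56/(-40) + 49660) = sqrt(2*56*(-1/40) + 49660) = sqrt(-14/5 + 49660) = sqrt(248286/5) = sqrt(1241430)/5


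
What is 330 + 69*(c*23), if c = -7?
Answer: -10779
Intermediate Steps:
330 + 69*(c*23) = 330 + 69*(-7*23) = 330 + 69*(-161) = 330 - 11109 = -10779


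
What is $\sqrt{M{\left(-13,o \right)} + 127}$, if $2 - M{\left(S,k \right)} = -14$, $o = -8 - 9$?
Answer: $\sqrt{143} \approx 11.958$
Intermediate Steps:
$o = -17$ ($o = -8 - 9 = -17$)
$M{\left(S,k \right)} = 16$ ($M{\left(S,k \right)} = 2 - -14 = 2 + 14 = 16$)
$\sqrt{M{\left(-13,o \right)} + 127} = \sqrt{16 + 127} = \sqrt{143}$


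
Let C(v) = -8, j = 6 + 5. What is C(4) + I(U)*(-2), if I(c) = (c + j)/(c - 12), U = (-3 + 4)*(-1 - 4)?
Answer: -124/17 ≈ -7.2941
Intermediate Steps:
j = 11
U = -5 (U = 1*(-5) = -5)
I(c) = (11 + c)/(-12 + c) (I(c) = (c + 11)/(c - 12) = (11 + c)/(-12 + c))
C(4) + I(U)*(-2) = -8 + ((11 - 5)/(-12 - 5))*(-2) = -8 + (6/(-17))*(-2) = -8 - 1/17*6*(-2) = -8 - 6/17*(-2) = -8 + 12/17 = -124/17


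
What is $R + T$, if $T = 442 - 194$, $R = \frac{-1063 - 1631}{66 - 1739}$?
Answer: $\frac{417598}{1673} \approx 249.61$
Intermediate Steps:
$R = \frac{2694}{1673}$ ($R = - \frac{2694}{-1673} = \left(-2694\right) \left(- \frac{1}{1673}\right) = \frac{2694}{1673} \approx 1.6103$)
$T = 248$ ($T = 442 - 194 = 248$)
$R + T = \frac{2694}{1673} + 248 = \frac{417598}{1673}$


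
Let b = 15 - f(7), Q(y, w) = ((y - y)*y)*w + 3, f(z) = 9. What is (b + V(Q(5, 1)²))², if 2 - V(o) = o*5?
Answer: 1369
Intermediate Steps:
Q(y, w) = 3 (Q(y, w) = (0*y)*w + 3 = 0*w + 3 = 0 + 3 = 3)
b = 6 (b = 15 - 1*9 = 15 - 9 = 6)
V(o) = 2 - 5*o (V(o) = 2 - o*5 = 2 - 5*o)
(b + V(Q(5, 1)²))² = (6 + (2 - 5*3²))² = (6 + (2 - 5*9))² = (6 + (2 - 45))² = (6 - 43)² = (-37)² = 1369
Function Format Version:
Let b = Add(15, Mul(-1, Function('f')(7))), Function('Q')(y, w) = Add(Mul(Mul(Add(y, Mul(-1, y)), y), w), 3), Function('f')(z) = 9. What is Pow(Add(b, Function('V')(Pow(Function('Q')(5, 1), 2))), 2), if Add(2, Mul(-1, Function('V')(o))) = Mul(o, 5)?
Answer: 1369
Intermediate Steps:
Function('Q')(y, w) = 3 (Function('Q')(y, w) = Add(Mul(Mul(0, y), w), 3) = Add(Mul(0, w), 3) = Add(0, 3) = 3)
b = 6 (b = Add(15, Mul(-1, 9)) = Add(15, -9) = 6)
Function('V')(o) = Add(2, Mul(-5, o)) (Function('V')(o) = Add(2, Mul(-1, Mul(o, 5))) = Add(2, Mul(-1, Mul(5, o))) = Add(2, Mul(-5, o)))
Pow(Add(b, Function('V')(Pow(Function('Q')(5, 1), 2))), 2) = Pow(Add(6, Add(2, Mul(-5, Pow(3, 2)))), 2) = Pow(Add(6, Add(2, Mul(-5, 9))), 2) = Pow(Add(6, Add(2, -45)), 2) = Pow(Add(6, -43), 2) = Pow(-37, 2) = 1369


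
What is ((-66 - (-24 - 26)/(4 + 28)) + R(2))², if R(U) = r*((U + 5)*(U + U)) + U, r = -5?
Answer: 10491121/256 ≈ 40981.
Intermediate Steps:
R(U) = U - 10*U*(5 + U) (R(U) = -5*(U + 5)*(U + U) + U = -5*(5 + U)*2*U + U = -10*U*(5 + U) + U = U - 10*U*(5 + U))
((-66 - (-24 - 26)/(4 + 28)) + R(2))² = ((-66 - (-24 - 26)/(4 + 28)) + 2*(-49 - 10*2))² = ((-66 - (-50)/32) + 2*(-49 - 20))² = ((-66 - (-50)/32) + 2*(-69))² = ((-66 - 1*(-25/16)) - 138)² = ((-66 + 25/16) - 138)² = (-1031/16 - 138)² = (-3239/16)² = 10491121/256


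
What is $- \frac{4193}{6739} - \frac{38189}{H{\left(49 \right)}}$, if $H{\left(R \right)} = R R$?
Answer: $- \frac{267423064}{16180339} \approx -16.528$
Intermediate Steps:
$H{\left(R \right)} = R^{2}$
$- \frac{4193}{6739} - \frac{38189}{H{\left(49 \right)}} = - \frac{4193}{6739} - \frac{38189}{49^{2}} = \left(-4193\right) \frac{1}{6739} - \frac{38189}{2401} = - \frac{4193}{6739} - \frac{38189}{2401} = - \frac{267423064}{16180339}$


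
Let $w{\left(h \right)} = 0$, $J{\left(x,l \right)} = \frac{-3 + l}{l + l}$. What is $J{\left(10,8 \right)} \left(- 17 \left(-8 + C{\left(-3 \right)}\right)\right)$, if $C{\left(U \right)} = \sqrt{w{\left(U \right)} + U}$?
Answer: $\frac{85}{2} - \frac{85 i \sqrt{3}}{16} \approx 42.5 - 9.2015 i$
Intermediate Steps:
$J{\left(x,l \right)} = \frac{-3 + l}{2 l}$
$C{\left(U \right)} = \sqrt{U}$ ($C{\left(U \right)} = \sqrt{0 + U} = \sqrt{U}$)
$J{\left(10,8 \right)} \left(- 17 \left(-8 + C{\left(-3 \right)}\right)\right) = \frac{-3 + 8}{2 \cdot 8} \left(- 17 \left(-8 + \sqrt{-3}\right)\right) = \frac{1}{2} \cdot \frac{1}{8} \cdot 5 \left(- 17 \left(-8 + i \sqrt{3}\right)\right) = \frac{5 \left(136 - 17 i \sqrt{3}\right)}{16} = \frac{85}{2} - \frac{85 i \sqrt{3}}{16}$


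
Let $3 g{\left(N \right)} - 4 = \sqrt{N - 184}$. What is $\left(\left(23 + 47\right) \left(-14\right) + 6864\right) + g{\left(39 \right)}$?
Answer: $\frac{17656}{3} + \frac{i \sqrt{145}}{3} \approx 5885.3 + 4.0139 i$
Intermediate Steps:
$g{\left(N \right)} = \frac{4}{3} + \frac{\sqrt{-184 + N}}{3}$ ($g{\left(N \right)} = \frac{4}{3} + \frac{\sqrt{N - 184}}{3} = \frac{4}{3} + \frac{\sqrt{-184 + N}}{3}$)
$\left(\left(23 + 47\right) \left(-14\right) + 6864\right) + g{\left(39 \right)} = \left(\left(23 + 47\right) \left(-14\right) + 6864\right) + \left(\frac{4}{3} + \frac{\sqrt{-184 + 39}}{3}\right) = \left(70 \left(-14\right) + 6864\right) + \left(\frac{4}{3} + \frac{\sqrt{-145}}{3}\right) = \left(-980 + 6864\right) + \left(\frac{4}{3} + \frac{i \sqrt{145}}{3}\right) = 5884 + \left(\frac{4}{3} + \frac{i \sqrt{145}}{3}\right) = \frac{17656}{3} + \frac{i \sqrt{145}}{3}$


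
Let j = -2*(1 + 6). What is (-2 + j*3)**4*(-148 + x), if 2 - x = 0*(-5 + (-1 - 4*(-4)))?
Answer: -547222016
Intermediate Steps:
j = -14 (j = -2*7 = -14)
x = 2 (x = 2 - 0*(-5 + (-1 - 4*(-4))) = 2 - 0*(-5 + (-1 + 16)) = 2 - 0*(-5 + 15) = 2 - 0*10 = 2 - 1*0 = 2 + 0 = 2)
(-2 + j*3)**4*(-148 + x) = (-2 - 14*3)**4*(-148 + 2) = (-2 - 42)**4*(-146) = (-44)**4*(-146) = 3748096*(-146) = -547222016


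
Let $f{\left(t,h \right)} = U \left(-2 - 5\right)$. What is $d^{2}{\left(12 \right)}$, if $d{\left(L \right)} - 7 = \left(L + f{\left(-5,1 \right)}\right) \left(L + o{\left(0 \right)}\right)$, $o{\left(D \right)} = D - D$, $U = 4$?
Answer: $34225$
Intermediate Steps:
$f{\left(t,h \right)} = -28$ ($f{\left(t,h \right)} = 4 \left(-2 - 5\right) = 4 \left(-7\right) = -28$)
$o{\left(D \right)} = 0$
$d{\left(L \right)} = 7 + L \left(-28 + L\right)$ ($d{\left(L \right)} = 7 + \left(L - 28\right) \left(L + 0\right) = 7 + \left(-28 + L\right) L = 7 + L \left(-28 + L\right)$)
$d^{2}{\left(12 \right)} = \left(7 + 12^{2} - 336\right)^{2} = \left(7 + 144 - 336\right)^{2} = \left(-185\right)^{2} = 34225$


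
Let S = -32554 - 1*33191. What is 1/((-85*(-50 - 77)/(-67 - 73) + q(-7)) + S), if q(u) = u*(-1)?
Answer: -28/1842823 ≈ -1.5194e-5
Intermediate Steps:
S = -65745 (S = -32554 - 33191 = -65745)
q(u) = -u
1/((-85*(-50 - 77)/(-67 - 73) + q(-7)) + S) = 1/((-85*(-50 - 77)/(-67 - 73) - 1*(-7)) - 65745) = 1/((-(-10795)/(-140) + 7) - 65745) = 1/((-(-10795)*(-1)/140 + 7) - 65745) = 1/((-85*127/140 + 7) - 65745) = 1/((-2159/28 + 7) - 65745) = 1/(-1963/28 - 65745) = 1/(-1842823/28) = -28/1842823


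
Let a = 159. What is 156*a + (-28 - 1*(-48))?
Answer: 24824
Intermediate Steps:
156*a + (-28 - 1*(-48)) = 156*159 + (-28 - 1*(-48)) = 24804 + (-28 + 48) = 24804 + 20 = 24824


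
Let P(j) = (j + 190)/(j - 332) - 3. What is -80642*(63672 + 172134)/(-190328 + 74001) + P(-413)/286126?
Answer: 33225376206895978/203251750045 ≈ 1.6347e+5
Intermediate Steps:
P(j) = -3 + (190 + j)/(-332 + j) (P(j) = (190 + j)/(-332 + j) - 3 = -3 + (190 + j)/(-332 + j))
-80642*(63672 + 172134)/(-190328 + 74001) + P(-413)/286126 = -80642*(63672 + 172134)/(-190328 + 74001) + (2*(593 - 1*(-413))/(-332 - 413))/286126 = -80642/((-116327/235806)) + (2*(593 + 413)/(-745))*(1/286126) = -80642/((-116327*1/235806)) + (2*(-1/745)*1006)*(1/286126) = -80642/(-116327/235806) - 2012/745*1/286126 = -80642*(-235806/116327) - 1006/106581935 = 311735532/1907 - 1006/106581935 = 33225376206895978/203251750045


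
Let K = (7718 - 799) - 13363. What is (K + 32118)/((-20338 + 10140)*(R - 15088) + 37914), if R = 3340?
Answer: 4279/19974003 ≈ 0.00021423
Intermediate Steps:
K = -6444 (K = 6919 - 13363 = -6444)
(K + 32118)/((-20338 + 10140)*(R - 15088) + 37914) = (-6444 + 32118)/((-20338 + 10140)*(3340 - 15088) + 37914) = 25674/(-10198*(-11748) + 37914) = 25674/(119806104 + 37914) = 25674/119844018 = 25674*(1/119844018) = 4279/19974003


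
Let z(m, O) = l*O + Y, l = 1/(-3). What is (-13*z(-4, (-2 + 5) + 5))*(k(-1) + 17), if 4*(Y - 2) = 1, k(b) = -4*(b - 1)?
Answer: 1625/12 ≈ 135.42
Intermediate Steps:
k(b) = 4 - 4*b (k(b) = -4*(-1 + b) = 4 - 4*b)
l = -1/3 (l = 1*(-1/3) = -1/3 ≈ -0.33333)
Y = 9/4 (Y = 2 + (1/4)*1 = 2 + 1/4 = 9/4 ≈ 2.2500)
z(m, O) = 9/4 - O/3 (z(m, O) = -O/3 + 9/4 = 9/4 - O/3)
(-13*z(-4, (-2 + 5) + 5))*(k(-1) + 17) = (-13*(9/4 - ((-2 + 5) + 5)/3))*((4 - 4*(-1)) + 17) = (-13*(9/4 - (3 + 5)/3))*((4 + 4) + 17) = (-13*(9/4 - 1/3*8))*(8 + 17) = -13*(9/4 - 8/3)*25 = -13*(-5/12)*25 = (65/12)*25 = 1625/12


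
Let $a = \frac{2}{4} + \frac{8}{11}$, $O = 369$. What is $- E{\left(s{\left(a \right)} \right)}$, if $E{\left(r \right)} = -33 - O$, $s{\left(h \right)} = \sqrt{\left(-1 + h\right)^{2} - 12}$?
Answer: $402$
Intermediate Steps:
$a = \frac{27}{22}$ ($a = 2 \cdot \frac{1}{4} + 8 \cdot \frac{1}{11} = \frac{1}{2} + \frac{8}{11} = \frac{27}{22} \approx 1.2273$)
$s{\left(h \right)} = \sqrt{-12 + \left(-1 + h\right)^{2}}$
$E{\left(r \right)} = -402$ ($E{\left(r \right)} = -33 - 369 = -402$)
$- E{\left(s{\left(a \right)} \right)} = \left(-1\right) \left(-402\right) = 402$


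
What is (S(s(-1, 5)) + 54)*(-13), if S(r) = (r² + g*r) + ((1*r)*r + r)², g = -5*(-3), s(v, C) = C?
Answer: -13702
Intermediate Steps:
g = 15
S(r) = r² + (r + r²)² + 15*r (S(r) = (r² + 15*r) + ((1*r)*r + r)² = (r² + 15*r) + (r*r + r)² = (r² + 15*r) + (r² + r)² = (r² + 15*r) + (r + r²)² = r² + (r + r²)² + 15*r)
(S(s(-1, 5)) + 54)*(-13) = (5*(15 + 5 + 5*(1 + 5)²) + 54)*(-13) = (5*(15 + 5 + 5*6²) + 54)*(-13) = (5*(15 + 5 + 5*36) + 54)*(-13) = (5*(15 + 5 + 180) + 54)*(-13) = (5*200 + 54)*(-13) = (1000 + 54)*(-13) = 1054*(-13) = -13702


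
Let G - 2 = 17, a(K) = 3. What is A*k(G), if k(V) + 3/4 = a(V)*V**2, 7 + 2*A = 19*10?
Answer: 792207/8 ≈ 99026.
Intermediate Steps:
A = 183/2 (A = -7/2 + (19*10)/2 = -7/2 + (1/2)*190 = -7/2 + 95 = 183/2 ≈ 91.500)
G = 19 (G = 2 + 17 = 19)
k(V) = -3/4 + 3*V**2
A*k(G) = 183*(-3/4 + 3*19**2)/2 = 183*(-3/4 + 3*361)/2 = 183*(-3/4 + 1083)/2 = (183/2)*(4329/4) = 792207/8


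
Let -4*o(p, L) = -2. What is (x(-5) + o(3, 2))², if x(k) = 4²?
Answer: 1089/4 ≈ 272.25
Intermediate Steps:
o(p, L) = ½ (o(p, L) = -¼*(-2) = ½)
x(k) = 16
(x(-5) + o(3, 2))² = (16 + ½)² = (33/2)² = 1089/4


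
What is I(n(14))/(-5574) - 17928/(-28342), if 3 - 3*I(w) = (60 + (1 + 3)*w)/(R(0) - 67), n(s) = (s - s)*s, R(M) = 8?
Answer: 2946835315/4660360086 ≈ 0.63232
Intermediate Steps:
n(s) = 0 (n(s) = 0*s = 0)
I(w) = 79/59 + 4*w/177 (I(w) = 1 - (60 + (1 + 3)*w)/(3*(8 - 67)) = 1 - (60 + 4*w)/(3*(-59)) = 1 - (60 + 4*w)*(-1)/(3*59) = 1 - (-60/59 - 4*w/59)/3 = 1 + (20/59 + 4*w/177) = 79/59 + 4*w/177)
I(n(14))/(-5574) - 17928/(-28342) = (79/59 + (4/177)*0)/(-5574) - 17928/(-28342) = (79/59 + 0)*(-1/5574) - 17928*(-1/28342) = (79/59)*(-1/5574) + 8964/14171 = -79/328866 + 8964/14171 = 2946835315/4660360086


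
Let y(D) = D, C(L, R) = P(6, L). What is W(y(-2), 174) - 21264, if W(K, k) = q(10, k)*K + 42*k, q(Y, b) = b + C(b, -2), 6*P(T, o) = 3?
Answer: -14305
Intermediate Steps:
P(T, o) = ½ (P(T, o) = (⅙)*3 = ½)
C(L, R) = ½
q(Y, b) = ½ + b (q(Y, b) = b + ½ = ½ + b)
W(K, k) = 42*k + K*(½ + k) (W(K, k) = (½ + k)*K + 42*k = K*(½ + k) + 42*k = 42*k + K*(½ + k))
W(y(-2), 174) - 21264 = ((½)*(-2) + 42*174 - 2*174) - 21264 = (-1 + 7308 - 348) - 21264 = 6959 - 21264 = -14305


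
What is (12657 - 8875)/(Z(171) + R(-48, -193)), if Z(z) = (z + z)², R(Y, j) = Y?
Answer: 1891/58458 ≈ 0.032348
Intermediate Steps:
Z(z) = 4*z² (Z(z) = (2*z)² = 4*z²)
(12657 - 8875)/(Z(171) + R(-48, -193)) = (12657 - 8875)/(4*171² - 48) = 3782/(4*29241 - 48) = 3782/(116964 - 48) = 3782/116916 = 3782*(1/116916) = 1891/58458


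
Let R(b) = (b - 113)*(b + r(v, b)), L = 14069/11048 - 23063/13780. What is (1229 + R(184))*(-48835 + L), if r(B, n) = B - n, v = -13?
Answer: -284380015673853/19030180 ≈ -1.4944e+7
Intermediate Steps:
L = -15232301/38060360 (L = 14069*(1/11048) - 23063*1/13780 = 14069/11048 - 23063/13780 = -15232301/38060360 ≈ -0.40021)
R(b) = 1469 - 13*b (R(b) = (b - 113)*(b + (-13 - b)) = (-113 + b)*(-13) = 1469 - 13*b)
(1229 + R(184))*(-48835 + L) = (1229 + (1469 - 13*184))*(-48835 - 15232301/38060360) = (1229 + (1469 - 2392))*(-1858692912901/38060360) = (1229 - 923)*(-1858692912901/38060360) = 306*(-1858692912901/38060360) = -284380015673853/19030180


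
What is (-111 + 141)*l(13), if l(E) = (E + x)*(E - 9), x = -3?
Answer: 1200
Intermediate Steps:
l(E) = (-9 + E)*(-3 + E) (l(E) = (E - 3)*(E - 9) = (-3 + E)*(-9 + E) = (-9 + E)*(-3 + E))
(-111 + 141)*l(13) = (-111 + 141)*(27 + 13² - 12*13) = 30*(27 + 169 - 156) = 30*40 = 1200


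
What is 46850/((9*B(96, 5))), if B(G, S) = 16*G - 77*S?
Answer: 46850/10359 ≈ 4.5226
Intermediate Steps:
B(G, S) = -77*S + 16*G
46850/((9*B(96, 5))) = 46850/((9*(-77*5 + 16*96))) = 46850/((9*(-385 + 1536))) = 46850/((9*1151)) = 46850/10359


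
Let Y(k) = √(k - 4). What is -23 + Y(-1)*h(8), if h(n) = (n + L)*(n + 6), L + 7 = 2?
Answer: -23 + 42*I*√5 ≈ -23.0 + 93.915*I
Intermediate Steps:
L = -5 (L = -7 + 2 = -5)
Y(k) = √(-4 + k)
h(n) = (-5 + n)*(6 + n) (h(n) = (n - 5)*(n + 6) = (-5 + n)*(6 + n))
-23 + Y(-1)*h(8) = -23 + √(-4 - 1)*(-30 + 8 + 8²) = -23 + √(-5)*(-30 + 8 + 64) = -23 + (I*√5)*42 = -23 + 42*I*√5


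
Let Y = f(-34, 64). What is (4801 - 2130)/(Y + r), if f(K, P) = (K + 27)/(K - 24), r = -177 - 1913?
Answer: -154918/121213 ≈ -1.2781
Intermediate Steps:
r = -2090
f(K, P) = (27 + K)/(-24 + K)
Y = 7/58 (Y = (27 - 34)/(-24 - 34) = -7/(-58) = -1/58*(-7) = 7/58 ≈ 0.12069)
(4801 - 2130)/(Y + r) = (4801 - 2130)/(7/58 - 2090) = 2671/(-121213/58) = 2671*(-58/121213) = -154918/121213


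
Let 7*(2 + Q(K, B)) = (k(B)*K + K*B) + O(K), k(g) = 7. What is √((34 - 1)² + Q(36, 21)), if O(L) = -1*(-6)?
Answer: √60361/7 ≈ 35.098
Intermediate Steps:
O(L) = 6
Q(K, B) = -8/7 + K + B*K/7 (Q(K, B) = -2 + ((7*K + K*B) + 6)/7 = -2 + ((7*K + B*K) + 6)/7 = -2 + (6 + 7*K + B*K)/7 = -2 + (6/7 + K + B*K/7) = -8/7 + K + B*K/7)
√((34 - 1)² + Q(36, 21)) = √((34 - 1)² + (-8/7 + 36 + (⅐)*21*36)) = √(33² + (-8/7 + 36 + 108)) = √(1089 + 1000/7) = √(8623/7) = √60361/7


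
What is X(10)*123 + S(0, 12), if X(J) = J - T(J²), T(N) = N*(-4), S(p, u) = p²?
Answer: 50430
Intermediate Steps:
T(N) = -4*N
X(J) = J + 4*J² (X(J) = J - (-4)*J² = J + 4*J²)
X(10)*123 + S(0, 12) = (10*(1 + 4*10))*123 + 0² = (10*(1 + 40))*123 + 0 = (10*41)*123 + 0 = 410*123 + 0 = 50430 + 0 = 50430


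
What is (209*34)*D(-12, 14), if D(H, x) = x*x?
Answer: 1392776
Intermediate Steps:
D(H, x) = x**2
(209*34)*D(-12, 14) = (209*34)*14**2 = 7106*196 = 1392776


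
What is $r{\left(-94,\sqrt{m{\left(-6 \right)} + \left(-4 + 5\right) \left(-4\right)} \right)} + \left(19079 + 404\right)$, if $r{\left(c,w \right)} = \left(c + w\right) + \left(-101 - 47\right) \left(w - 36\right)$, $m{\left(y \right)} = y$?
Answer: $24717 - 147 i \sqrt{10} \approx 24717.0 - 464.85 i$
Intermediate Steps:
$r{\left(c,w \right)} = 5328 + c - 147 w$ ($r{\left(c,w \right)} = \left(c + w\right) - 148 \left(-36 + w\right) = \left(c + w\right) - \left(-5328 + 148 w\right) = 5328 + c - 147 w$)
$r{\left(-94,\sqrt{m{\left(-6 \right)} + \left(-4 + 5\right) \left(-4\right)} \right)} + \left(19079 + 404\right) = \left(5328 - 94 - 147 \sqrt{-6 + \left(-4 + 5\right) \left(-4\right)}\right) + \left(19079 + 404\right) = \left(5328 - 94 - 147 \sqrt{-6 + 1 \left(-4\right)}\right) + 19483 = \left(5328 - 94 - 147 \sqrt{-6 - 4}\right) + 19483 = \left(5328 - 94 - 147 \sqrt{-10}\right) + 19483 = \left(5328 - 94 - 147 i \sqrt{10}\right) + 19483 = \left(5234 - 147 i \sqrt{10}\right) + 19483 = 24717 - 147 i \sqrt{10}$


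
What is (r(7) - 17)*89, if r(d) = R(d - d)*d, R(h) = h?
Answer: -1513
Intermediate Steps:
r(d) = 0 (r(d) = (d - d)*d = 0*d = 0)
(r(7) - 17)*89 = (0 - 17)*89 = -17*89 = -1513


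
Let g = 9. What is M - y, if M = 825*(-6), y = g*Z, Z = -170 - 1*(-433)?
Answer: -7317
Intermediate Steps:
Z = 263 (Z = -170 + 433 = 263)
y = 2367 (y = 9*263 = 2367)
M = -4950
M - y = -4950 - 1*2367 = -4950 - 2367 = -7317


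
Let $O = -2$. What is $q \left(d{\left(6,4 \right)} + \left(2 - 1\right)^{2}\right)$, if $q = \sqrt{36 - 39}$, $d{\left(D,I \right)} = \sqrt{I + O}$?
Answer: $i \left(\sqrt{3} + \sqrt{6}\right) \approx 4.1815 i$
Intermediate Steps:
$d{\left(D,I \right)} = \sqrt{-2 + I}$ ($d{\left(D,I \right)} = \sqrt{I - 2} = \sqrt{-2 + I}$)
$q = i \sqrt{3}$ ($q = \sqrt{-3} = i \sqrt{3} \approx 1.732 i$)
$q \left(d{\left(6,4 \right)} + \left(2 - 1\right)^{2}\right) = i \sqrt{3} \left(\sqrt{-2 + 4} + \left(2 - 1\right)^{2}\right) = i \sqrt{3} \left(\sqrt{2} + 1^{2}\right) = i \sqrt{3} \left(\sqrt{2} + 1\right) = i \sqrt{3} \left(1 + \sqrt{2}\right)$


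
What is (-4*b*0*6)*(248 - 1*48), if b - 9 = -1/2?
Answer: 0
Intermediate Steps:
b = 17/2 (b = 9 - 1/2 = 9 - 1*½ = 9 - ½ = 17/2 ≈ 8.5000)
(-4*b*0*6)*(248 - 1*48) = (-4*(17/2)*0*6)*(248 - 1*48) = (-0*6)*(248 - 48) = -4*0*200 = 0*200 = 0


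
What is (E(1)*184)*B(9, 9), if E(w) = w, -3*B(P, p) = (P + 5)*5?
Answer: -12880/3 ≈ -4293.3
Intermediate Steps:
B(P, p) = -25/3 - 5*P/3 (B(P, p) = -(P + 5)*5/3 = -(5 + P)*5/3 = -(25 + 5*P)/3 = -25/3 - 5*P/3)
(E(1)*184)*B(9, 9) = (1*184)*(-25/3 - 5/3*9) = 184*(-25/3 - 15) = 184*(-70/3) = -12880/3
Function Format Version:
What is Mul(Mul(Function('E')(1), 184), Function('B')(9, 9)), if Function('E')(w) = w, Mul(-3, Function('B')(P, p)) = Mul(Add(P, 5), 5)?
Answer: Rational(-12880, 3) ≈ -4293.3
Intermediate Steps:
Function('B')(P, p) = Add(Rational(-25, 3), Mul(Rational(-5, 3), P)) (Function('B')(P, p) = Mul(Rational(-1, 3), Mul(Add(P, 5), 5)) = Mul(Rational(-1, 3), Mul(Add(5, P), 5)) = Mul(Rational(-1, 3), Add(25, Mul(5, P))) = Add(Rational(-25, 3), Mul(Rational(-5, 3), P)))
Mul(Mul(Function('E')(1), 184), Function('B')(9, 9)) = Mul(Mul(1, 184), Add(Rational(-25, 3), Mul(Rational(-5, 3), 9))) = Mul(184, Add(Rational(-25, 3), -15)) = Mul(184, Rational(-70, 3)) = Rational(-12880, 3)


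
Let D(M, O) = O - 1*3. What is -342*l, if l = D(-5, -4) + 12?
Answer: -1710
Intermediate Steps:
D(M, O) = -3 + O (D(M, O) = O - 3 = -3 + O)
l = 5 (l = (-3 - 4) + 12 = -7 + 12 = 5)
-342*l = -342*5 = -1710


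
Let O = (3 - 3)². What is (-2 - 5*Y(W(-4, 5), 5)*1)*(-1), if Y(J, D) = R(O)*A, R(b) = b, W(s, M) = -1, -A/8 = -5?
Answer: 2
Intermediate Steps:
A = 40 (A = -8*(-5) = 40)
O = 0 (O = 0² = 0)
Y(J, D) = 0 (Y(J, D) = 0*40 = 0)
(-2 - 5*Y(W(-4, 5), 5)*1)*(-1) = (-2 - 5*0*1)*(-1) = (-2 + 0*1)*(-1) = (-2 + 0)*(-1) = -2*(-1) = 2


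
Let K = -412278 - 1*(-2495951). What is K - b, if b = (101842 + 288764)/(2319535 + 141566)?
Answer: 1709376437789/820367 ≈ 2.0837e+6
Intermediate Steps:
b = 130202/820367 (b = 390606/2461101 = 390606*(1/2461101) = 130202/820367 ≈ 0.15871)
K = 2083673 (K = -412278 + 2495951 = 2083673)
K - b = 2083673 - 1*130202/820367 = 2083673 - 130202/820367 = 1709376437789/820367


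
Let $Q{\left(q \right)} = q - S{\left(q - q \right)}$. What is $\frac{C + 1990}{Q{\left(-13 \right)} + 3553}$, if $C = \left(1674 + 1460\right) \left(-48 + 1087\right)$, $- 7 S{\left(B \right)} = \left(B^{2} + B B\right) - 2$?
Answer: $\frac{877212}{953} \approx 920.47$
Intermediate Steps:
$S{\left(B \right)} = \frac{2}{7} - \frac{2 B^{2}}{7}$ ($S{\left(B \right)} = - \frac{\left(B^{2} + B B\right) - 2}{7} = - \frac{\left(B^{2} + B^{2}\right) - 2}{7} = - \frac{2 B^{2} - 2}{7} = - \frac{-2 + 2 B^{2}}{7} = \frac{2}{7} - \frac{2 B^{2}}{7}$)
$Q{\left(q \right)} = - \frac{2}{7} + q$ ($Q{\left(q \right)} = q - \left(\frac{2}{7} - \frac{2 \left(q - q\right)^{2}}{7}\right) = q - \left(\frac{2}{7} - \frac{2 \cdot 0^{2}}{7}\right) = q - \left(\frac{2}{7} - 0\right) = q - \left(\frac{2}{7} + 0\right) = q - \frac{2}{7} = - \frac{2}{7} + q$)
$C = 3256226$ ($C = 3134 \cdot 1039 = 3256226$)
$\frac{C + 1990}{Q{\left(-13 \right)} + 3553} = \frac{3256226 + 1990}{\left(- \frac{2}{7} - 13\right) + 3553} = \frac{3258216}{- \frac{93}{7} + 3553} = \frac{3258216}{\frac{24778}{7}} = 3258216 \cdot \frac{7}{24778} = \frac{877212}{953}$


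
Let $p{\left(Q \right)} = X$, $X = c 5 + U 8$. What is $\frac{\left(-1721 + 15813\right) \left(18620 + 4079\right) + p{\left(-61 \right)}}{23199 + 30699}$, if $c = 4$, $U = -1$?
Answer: $\frac{159937160}{26949} \approx 5934.8$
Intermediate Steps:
$X = 12$ ($X = 4 \cdot 5 - 8 = 20 - 8 = 12$)
$p{\left(Q \right)} = 12$
$\frac{\left(-1721 + 15813\right) \left(18620 + 4079\right) + p{\left(-61 \right)}}{23199 + 30699} = \frac{\left(-1721 + 15813\right) \left(18620 + 4079\right) + 12}{23199 + 30699} = \frac{14092 \cdot 22699 + 12}{53898} = \left(319874308 + 12\right) \frac{1}{53898} = 319874320 \cdot \frac{1}{53898} = \frac{159937160}{26949}$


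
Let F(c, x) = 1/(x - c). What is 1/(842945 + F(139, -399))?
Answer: 538/453504409 ≈ 1.1863e-6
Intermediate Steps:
1/(842945 + F(139, -399)) = 1/(842945 + 1/(-399 - 1*139)) = 1/(842945 + 1/(-399 - 139)) = 1/(842945 + 1/(-538)) = 1/(842945 - 1/538) = 1/(453504409/538) = 538/453504409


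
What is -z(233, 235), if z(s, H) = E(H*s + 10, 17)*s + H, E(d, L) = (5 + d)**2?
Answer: -698942425935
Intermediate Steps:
z(s, H) = H + s*(15 + H*s)**2 (z(s, H) = (5 + (H*s + 10))**2*s + H = (5 + (10 + H*s))**2*s + H = (15 + H*s)**2*s + H = s*(15 + H*s)**2 + H = H + s*(15 + H*s)**2)
-z(233, 235) = -(235 + 233*(15 + 235*233)**2) = -(235 + 233*(15 + 54755)**2) = -(235 + 233*54770**2) = -(235 + 233*2999752900) = -(235 + 698942425700) = -1*698942425935 = -698942425935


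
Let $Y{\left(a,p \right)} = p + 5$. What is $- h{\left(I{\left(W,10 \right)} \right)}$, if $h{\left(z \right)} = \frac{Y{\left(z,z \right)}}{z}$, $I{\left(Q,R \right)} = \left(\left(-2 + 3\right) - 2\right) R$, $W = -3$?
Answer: $- \frac{1}{2} \approx -0.5$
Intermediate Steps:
$Y{\left(a,p \right)} = 5 + p$
$I{\left(Q,R \right)} = - R$ ($I{\left(Q,R \right)} = \left(1 - 2\right) R = - R$)
$h{\left(z \right)} = \frac{5 + z}{z}$
$- h{\left(I{\left(W,10 \right)} \right)} = - \frac{5 - 10}{\left(-1\right) 10} = - \frac{5 - 10}{-10} = - \frac{\left(-1\right) \left(-5\right)}{10} = \left(-1\right) \frac{1}{2} = - \frac{1}{2}$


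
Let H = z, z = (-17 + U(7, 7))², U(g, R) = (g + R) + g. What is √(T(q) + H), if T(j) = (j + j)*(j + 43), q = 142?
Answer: 2*√13139 ≈ 229.25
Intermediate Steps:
U(g, R) = R + 2*g (U(g, R) = (R + g) + g = R + 2*g)
T(j) = 2*j*(43 + j) (T(j) = (2*j)*(43 + j) = 2*j*(43 + j))
z = 16 (z = (-17 + (7 + 2*7))² = (-17 + (7 + 14))² = (-17 + 21)² = 4² = 16)
H = 16
√(T(q) + H) = √(2*142*(43 + 142) + 16) = √(2*142*185 + 16) = √(52540 + 16) = √52556 = 2*√13139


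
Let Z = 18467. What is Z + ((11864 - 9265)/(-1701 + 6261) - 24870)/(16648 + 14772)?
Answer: 2645749713799/143275200 ≈ 18466.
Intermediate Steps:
Z + ((11864 - 9265)/(-1701 + 6261) - 24870)/(16648 + 14772) = 18467 + ((11864 - 9265)/(-1701 + 6261) - 24870)/(16648 + 14772) = 18467 + (2599/4560 - 24870)/31420 = 18467 + (2599*(1/4560) - 24870)*(1/31420) = 18467 + (2599/4560 - 24870)*(1/31420) = 18467 - 113404601/4560*1/31420 = 18467 - 113404601/143275200 = 2645749713799/143275200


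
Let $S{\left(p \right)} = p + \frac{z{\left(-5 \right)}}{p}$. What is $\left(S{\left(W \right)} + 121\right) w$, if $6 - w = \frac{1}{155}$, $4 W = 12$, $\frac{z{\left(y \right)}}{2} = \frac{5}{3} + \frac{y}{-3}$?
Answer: $\frac{1055344}{1395} \approx 756.52$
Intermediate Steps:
$z{\left(y \right)} = \frac{10}{3} - \frac{2 y}{3}$ ($z{\left(y \right)} = 2 \left(\frac{5}{3} + \frac{y}{-3}\right) = 2 \left(5 \cdot \frac{1}{3} + y \left(- \frac{1}{3}\right)\right) = 2 \left(\frac{5}{3} - \frac{y}{3}\right) = \frac{10}{3} - \frac{2 y}{3}$)
$W = 3$ ($W = \frac{1}{4} \cdot 12 = 3$)
$w = \frac{929}{155}$ ($w = 6 - \frac{1}{155} = \frac{929}{155} \approx 5.9935$)
$S{\left(p \right)} = p + \frac{20}{3 p}$ ($S{\left(p \right)} = p + \frac{\frac{10}{3} - - \frac{10}{3}}{p} = p + \frac{\frac{10}{3} + \frac{10}{3}}{p} = p + \frac{20}{3 p}$)
$\left(S{\left(W \right)} + 121\right) w = \left(\left(3 + \frac{20}{3 \cdot 3}\right) + 121\right) \frac{929}{155} = \left(\left(3 + \frac{20}{3} \cdot \frac{1}{3}\right) + 121\right) \frac{929}{155} = \left(\left(3 + \frac{20}{9}\right) + 121\right) \frac{929}{155} = \left(\frac{47}{9} + 121\right) \frac{929}{155} = \frac{1136}{9} \cdot \frac{929}{155} = \frac{1055344}{1395}$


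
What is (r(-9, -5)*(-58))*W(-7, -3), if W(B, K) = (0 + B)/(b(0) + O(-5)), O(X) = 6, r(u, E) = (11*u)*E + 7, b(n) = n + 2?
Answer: 50953/2 ≈ 25477.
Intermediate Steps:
b(n) = 2 + n
r(u, E) = 7 + 11*E*u (r(u, E) = 11*E*u + 7 = 7 + 11*E*u)
W(B, K) = B/8 (W(B, K) = (0 + B)/((2 + 0) + 6) = B/(2 + 6) = B/8)
(r(-9, -5)*(-58))*W(-7, -3) = ((7 + 11*(-5)*(-9))*(-58))*((⅛)*(-7)) = ((7 + 495)*(-58))*(-7/8) = (502*(-58))*(-7/8) = -29116*(-7/8) = 50953/2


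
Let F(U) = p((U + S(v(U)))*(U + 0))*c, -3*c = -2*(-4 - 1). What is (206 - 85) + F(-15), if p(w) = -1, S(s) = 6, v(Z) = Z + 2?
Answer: 373/3 ≈ 124.33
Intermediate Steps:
v(Z) = 2 + Z
c = -10/3 (c = -(-2)*(-4 - 1)/3 = -(-2)*(-5)/3 = -⅓*10 = -10/3 ≈ -3.3333)
F(U) = 10/3 (F(U) = -1*(-10/3) = 10/3)
(206 - 85) + F(-15) = (206 - 85) + 10/3 = 121 + 10/3 = 373/3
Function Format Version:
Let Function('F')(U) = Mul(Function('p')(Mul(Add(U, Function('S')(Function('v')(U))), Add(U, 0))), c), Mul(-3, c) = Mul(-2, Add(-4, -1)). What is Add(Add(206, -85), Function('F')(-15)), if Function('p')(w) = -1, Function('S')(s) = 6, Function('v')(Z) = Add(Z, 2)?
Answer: Rational(373, 3) ≈ 124.33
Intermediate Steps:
Function('v')(Z) = Add(2, Z)
c = Rational(-10, 3) (c = Mul(Rational(-1, 3), Mul(-2, Add(-4, -1))) = Mul(Rational(-1, 3), Mul(-2, -5)) = Mul(Rational(-1, 3), 10) = Rational(-10, 3) ≈ -3.3333)
Function('F')(U) = Rational(10, 3) (Function('F')(U) = Mul(-1, Rational(-10, 3)) = Rational(10, 3))
Add(Add(206, -85), Function('F')(-15)) = Add(Add(206, -85), Rational(10, 3)) = Add(121, Rational(10, 3)) = Rational(373, 3)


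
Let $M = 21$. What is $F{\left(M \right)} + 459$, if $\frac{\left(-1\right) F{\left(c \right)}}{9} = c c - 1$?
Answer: $-3501$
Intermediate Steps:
$F{\left(c \right)} = 9 - 9 c^{2}$ ($F{\left(c \right)} = - 9 \left(c c - 1\right) = - 9 \left(c^{2} - 1\right) = - 9 \left(-1 + c^{2}\right) = 9 - 9 c^{2}$)
$F{\left(M \right)} + 459 = \left(9 - 9 \cdot 21^{2}\right) + 459 = \left(9 - 3969\right) + 459 = -3960 + 459 = -3501$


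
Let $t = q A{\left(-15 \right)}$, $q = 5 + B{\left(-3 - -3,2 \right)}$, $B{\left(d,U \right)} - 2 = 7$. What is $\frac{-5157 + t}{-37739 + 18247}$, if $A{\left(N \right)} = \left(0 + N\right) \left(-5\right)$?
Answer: $\frac{4107}{19492} \approx 0.2107$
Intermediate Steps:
$B{\left(d,U \right)} = 9$ ($B{\left(d,U \right)} = 2 + 7 = 9$)
$A{\left(N \right)} = - 5 N$ ($A{\left(N \right)} = N \left(-5\right) = - 5 N$)
$q = 14$ ($q = 5 + 9 = 14$)
$t = 1050$ ($t = 14 \left(\left(-5\right) \left(-15\right)\right) = 14 \cdot 75 = 1050$)
$\frac{-5157 + t}{-37739 + 18247} = \frac{-5157 + 1050}{-37739 + 18247} = - \frac{4107}{-19492} = \left(-4107\right) \left(- \frac{1}{19492}\right) = \frac{4107}{19492}$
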